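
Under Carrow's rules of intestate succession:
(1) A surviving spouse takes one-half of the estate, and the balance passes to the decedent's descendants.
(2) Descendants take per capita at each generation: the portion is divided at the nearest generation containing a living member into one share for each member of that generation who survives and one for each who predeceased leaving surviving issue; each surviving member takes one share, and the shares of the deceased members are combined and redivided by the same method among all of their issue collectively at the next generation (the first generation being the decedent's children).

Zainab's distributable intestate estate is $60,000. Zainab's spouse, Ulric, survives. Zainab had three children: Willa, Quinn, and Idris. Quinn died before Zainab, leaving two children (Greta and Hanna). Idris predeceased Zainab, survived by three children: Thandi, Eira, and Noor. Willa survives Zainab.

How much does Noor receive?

Noor receives $4,000.

Ulric takes one-half of $60,000 = $30,000. The remaining $30,000 passes to the descendants.
The descendants' portion ($30,000) is divided at the children's generation into 3 shares of $10,000. Willa takes $10,000. The 2 shares of the deceased (Quinn and Idris) are combined into a pool of $20,000.
That pool ($20,000) is divided at the grandchildren's generation equally among Greta, Hanna, Thandi, Eira, and Noor: $4,000 each.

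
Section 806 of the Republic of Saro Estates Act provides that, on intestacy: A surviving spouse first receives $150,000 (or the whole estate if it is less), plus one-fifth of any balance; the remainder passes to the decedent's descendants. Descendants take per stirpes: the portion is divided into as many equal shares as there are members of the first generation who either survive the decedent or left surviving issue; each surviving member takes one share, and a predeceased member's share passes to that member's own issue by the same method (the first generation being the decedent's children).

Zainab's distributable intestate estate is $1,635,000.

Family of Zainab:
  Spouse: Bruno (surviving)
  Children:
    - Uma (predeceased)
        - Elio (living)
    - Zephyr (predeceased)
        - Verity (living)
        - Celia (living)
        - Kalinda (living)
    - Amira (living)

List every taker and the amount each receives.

Bruno: $447,000; Elio: $396,000; Verity: $132,000; Celia: $132,000; Kalinda: $132,000; Amira: $396,000

Bruno first takes $150,000, leaving a balance of $1,485,000. Bruno then takes one-fifth of the balance ($297,000), for a total of $447,000. The remaining $1,188,000 passes to the descendants.
The descendants' portion ($1,188,000) is divided into 3 shares of $396,000: Amira takes $396,000; Uma's $396,000 share passes to Uma's issue; Zephyr's $396,000 share passes to Zephyr's issue.
Uma's share ($396,000) passes entirely to Elio.
Zephyr's share ($396,000) is divided into 3 shares of $132,000: Verity, Celia, and Kalinda each take $132,000.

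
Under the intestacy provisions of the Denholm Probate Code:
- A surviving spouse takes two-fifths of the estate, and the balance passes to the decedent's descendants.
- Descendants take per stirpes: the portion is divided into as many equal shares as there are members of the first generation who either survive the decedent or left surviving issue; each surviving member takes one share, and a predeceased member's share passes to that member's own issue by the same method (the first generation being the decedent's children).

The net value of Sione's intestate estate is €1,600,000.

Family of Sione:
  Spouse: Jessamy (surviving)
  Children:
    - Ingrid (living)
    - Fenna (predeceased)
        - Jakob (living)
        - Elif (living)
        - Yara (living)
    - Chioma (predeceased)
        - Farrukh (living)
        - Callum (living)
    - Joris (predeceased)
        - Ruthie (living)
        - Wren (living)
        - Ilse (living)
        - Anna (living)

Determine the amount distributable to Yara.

Yara receives €80,000.

Jessamy takes two-fifths of €1,600,000 = €640,000. The remaining €960,000 passes to the descendants.
The descendants' portion (€960,000) is divided into 4 shares of €240,000: Ingrid takes €240,000; Fenna's €240,000 share passes to Fenna's issue; Chioma's €240,000 share passes to Chioma's issue; Joris's €240,000 share passes to Joris's issue.
Fenna's share (€240,000) is divided into 3 shares of €80,000: Jakob, Elif, and Yara each take €80,000.
Chioma's share (€240,000) is divided into 2 shares of €120,000: Farrukh and Callum each take €120,000.
Joris's share (€240,000) is divided into 4 shares of €60,000: Ruthie, Wren, Ilse, and Anna each take €60,000.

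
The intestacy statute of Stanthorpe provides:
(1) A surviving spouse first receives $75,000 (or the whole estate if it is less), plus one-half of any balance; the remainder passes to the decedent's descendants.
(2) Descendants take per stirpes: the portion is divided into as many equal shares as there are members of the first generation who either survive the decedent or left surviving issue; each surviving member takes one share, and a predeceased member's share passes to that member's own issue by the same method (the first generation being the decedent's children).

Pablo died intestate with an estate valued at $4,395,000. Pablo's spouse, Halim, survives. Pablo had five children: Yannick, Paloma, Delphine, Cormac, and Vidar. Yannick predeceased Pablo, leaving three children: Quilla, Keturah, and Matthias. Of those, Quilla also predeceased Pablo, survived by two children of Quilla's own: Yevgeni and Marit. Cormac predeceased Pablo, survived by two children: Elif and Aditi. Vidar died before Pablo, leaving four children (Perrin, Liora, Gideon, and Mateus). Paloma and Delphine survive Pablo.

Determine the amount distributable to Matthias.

Matthias receives $144,000.

Halim first takes $75,000, leaving a balance of $4,320,000. Halim then takes one-half of the balance ($2,160,000), for a total of $2,235,000. The remaining $2,160,000 passes to the descendants.
The descendants' portion ($2,160,000) is divided into 5 shares of $432,000: Paloma and Delphine each take $432,000; Yannick's $432,000 share passes to Yannick's issue; Cormac's $432,000 share passes to Cormac's issue; Vidar's $432,000 share passes to Vidar's issue.
Yannick's share ($432,000) is divided into 3 shares of $144,000: Keturah and Matthias each take $144,000; Quilla's $144,000 share passes to Quilla's issue.
Quilla's share ($144,000) is divided into 2 shares of $72,000: Yevgeni and Marit each take $72,000.
Cormac's share ($432,000) is divided into 2 shares of $216,000: Elif and Aditi each take $216,000.
Vidar's share ($432,000) is divided into 4 shares of $108,000: Perrin, Liora, Gideon, and Mateus each take $108,000.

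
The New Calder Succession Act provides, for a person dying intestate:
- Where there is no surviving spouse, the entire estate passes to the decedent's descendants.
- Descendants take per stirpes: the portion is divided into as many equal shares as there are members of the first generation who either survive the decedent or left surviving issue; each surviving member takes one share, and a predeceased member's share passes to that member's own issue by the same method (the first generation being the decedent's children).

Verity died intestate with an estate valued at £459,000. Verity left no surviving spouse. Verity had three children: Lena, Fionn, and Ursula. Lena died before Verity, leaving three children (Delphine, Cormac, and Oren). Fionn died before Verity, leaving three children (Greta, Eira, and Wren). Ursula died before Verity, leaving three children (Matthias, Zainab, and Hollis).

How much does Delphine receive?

Delphine receives £51,000.

The entire £459,000 passes to the descendants.
That amount (£459,000) is divided into 3 shares of £153,000: Lena's £153,000 share passes to Lena's issue; Fionn's £153,000 share passes to Fionn's issue; Ursula's £153,000 share passes to Ursula's issue.
Lena's share (£153,000) is divided into 3 shares of £51,000: Delphine, Cormac, and Oren each take £51,000.
Fionn's share (£153,000) is divided into 3 shares of £51,000: Greta, Eira, and Wren each take £51,000.
Ursula's share (£153,000) is divided into 3 shares of £51,000: Matthias, Zainab, and Hollis each take £51,000.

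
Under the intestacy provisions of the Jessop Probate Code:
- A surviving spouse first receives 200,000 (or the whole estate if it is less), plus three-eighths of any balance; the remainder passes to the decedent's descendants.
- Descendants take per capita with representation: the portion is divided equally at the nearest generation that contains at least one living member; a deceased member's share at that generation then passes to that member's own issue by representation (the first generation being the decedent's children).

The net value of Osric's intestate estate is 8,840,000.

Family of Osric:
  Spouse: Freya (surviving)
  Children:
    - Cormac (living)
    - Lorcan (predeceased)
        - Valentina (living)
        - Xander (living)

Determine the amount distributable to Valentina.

Valentina receives 1,350,000.

Freya first takes 200,000, leaving a balance of 8,640,000. Freya then takes three-eighths of the balance (3,240,000), for a total of 3,440,000. The remaining 5,400,000 passes to the descendants.
The descendants' portion (5,400,000) is divided into 2 shares of 2,700,000: Cormac takes 2,700,000; Lorcan's 2,700,000 share passes to Lorcan's issue.
Lorcan's share (2,700,000) is divided into 2 shares of 1,350,000: Valentina and Xander each take 1,350,000.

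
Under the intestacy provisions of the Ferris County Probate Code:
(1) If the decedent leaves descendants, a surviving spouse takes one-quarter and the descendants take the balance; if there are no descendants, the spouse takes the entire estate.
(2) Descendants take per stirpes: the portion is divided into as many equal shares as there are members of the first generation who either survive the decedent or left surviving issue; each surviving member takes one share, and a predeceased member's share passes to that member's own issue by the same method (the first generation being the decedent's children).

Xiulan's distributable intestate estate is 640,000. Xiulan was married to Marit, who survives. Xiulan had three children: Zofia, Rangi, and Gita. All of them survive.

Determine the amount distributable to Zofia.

Marit takes one-quarter of 640,000 = 160,000. The remaining 480,000 passes to the descendants.
The descendants' portion (480,000) is divided into 3 shares of 160,000: Zofia, Rangi, and Gita each take 160,000.

Zofia receives 160,000.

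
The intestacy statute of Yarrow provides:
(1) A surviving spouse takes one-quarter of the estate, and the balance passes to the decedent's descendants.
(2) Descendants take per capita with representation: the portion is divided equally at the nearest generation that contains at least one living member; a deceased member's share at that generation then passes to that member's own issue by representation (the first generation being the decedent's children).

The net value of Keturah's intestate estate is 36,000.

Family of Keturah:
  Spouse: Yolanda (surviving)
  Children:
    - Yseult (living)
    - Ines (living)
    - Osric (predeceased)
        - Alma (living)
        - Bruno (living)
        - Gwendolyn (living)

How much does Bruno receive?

Yolanda takes one-quarter of 36,000 = 9,000. The remaining 27,000 passes to the descendants.
The descendants' portion (27,000) is divided into 3 shares of 9,000: Yseult and Ines each take 9,000; Osric's 9,000 share passes to Osric's issue.
Osric's share (9,000) is divided into 3 shares of 3,000: Alma, Bruno, and Gwendolyn each take 3,000.

Bruno receives 3,000.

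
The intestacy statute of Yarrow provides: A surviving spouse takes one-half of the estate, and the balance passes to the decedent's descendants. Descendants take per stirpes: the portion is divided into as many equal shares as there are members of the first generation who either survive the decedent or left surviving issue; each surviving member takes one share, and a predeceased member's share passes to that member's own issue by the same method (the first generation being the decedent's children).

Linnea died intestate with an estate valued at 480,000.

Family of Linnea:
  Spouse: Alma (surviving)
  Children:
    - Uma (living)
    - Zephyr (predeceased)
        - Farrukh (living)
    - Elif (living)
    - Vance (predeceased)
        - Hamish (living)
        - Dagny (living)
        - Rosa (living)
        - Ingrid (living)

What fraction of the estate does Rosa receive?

Alma takes one-half of 480,000 = 240,000. The remaining 240,000 passes to the descendants.
The descendants' portion (240,000) is divided into 4 shares of 60,000: Uma and Elif each take 60,000; Zephyr's 60,000 share passes to Zephyr's issue; Vance's 60,000 share passes to Vance's issue.
Zephyr's share (60,000) passes entirely to Farrukh.
Vance's share (60,000) is divided into 4 shares of 15,000: Hamish, Dagny, Rosa, and Ingrid each take 15,000.

Rosa receives 1/32 of the estate.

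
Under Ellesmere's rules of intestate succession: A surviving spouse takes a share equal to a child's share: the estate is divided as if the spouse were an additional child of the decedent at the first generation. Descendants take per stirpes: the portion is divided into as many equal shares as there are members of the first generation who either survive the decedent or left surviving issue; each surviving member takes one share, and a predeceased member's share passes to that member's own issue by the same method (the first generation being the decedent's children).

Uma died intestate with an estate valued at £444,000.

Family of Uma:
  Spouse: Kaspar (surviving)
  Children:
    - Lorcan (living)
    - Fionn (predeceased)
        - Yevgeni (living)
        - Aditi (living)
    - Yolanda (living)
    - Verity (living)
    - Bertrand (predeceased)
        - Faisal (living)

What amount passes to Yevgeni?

The spouse counts as an additional share at the children's level, so there are 6 primary shares of £74,000. Kaspar takes one such share (£74,000).
The children's combined portion (£370,000) is divided into 5 shares of £74,000: Lorcan, Yolanda, and Verity each take £74,000; Fionn's £74,000 share passes to Fionn's issue; Bertrand's £74,000 share passes to Bertrand's issue.
Fionn's share (£74,000) is divided into 2 shares of £37,000: Yevgeni and Aditi each take £37,000.
Bertrand's share (£74,000) passes entirely to Faisal.

Yevgeni receives £37,000.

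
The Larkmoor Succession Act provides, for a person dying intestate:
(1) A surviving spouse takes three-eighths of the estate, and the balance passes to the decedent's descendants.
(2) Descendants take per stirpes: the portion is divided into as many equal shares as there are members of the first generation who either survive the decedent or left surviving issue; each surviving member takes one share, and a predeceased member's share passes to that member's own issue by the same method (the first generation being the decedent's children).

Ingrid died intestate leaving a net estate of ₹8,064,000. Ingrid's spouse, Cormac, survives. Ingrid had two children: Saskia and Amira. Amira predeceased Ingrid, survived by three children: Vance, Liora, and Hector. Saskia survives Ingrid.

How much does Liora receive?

Liora receives ₹840,000.

Cormac takes three-eighths of ₹8,064,000 = ₹3,024,000. The remaining ₹5,040,000 passes to the descendants.
The descendants' portion (₹5,040,000) is divided into 2 shares of ₹2,520,000: Saskia takes ₹2,520,000; Amira's ₹2,520,000 share passes to Amira's issue.
Amira's share (₹2,520,000) is divided into 3 shares of ₹840,000: Vance, Liora, and Hector each take ₹840,000.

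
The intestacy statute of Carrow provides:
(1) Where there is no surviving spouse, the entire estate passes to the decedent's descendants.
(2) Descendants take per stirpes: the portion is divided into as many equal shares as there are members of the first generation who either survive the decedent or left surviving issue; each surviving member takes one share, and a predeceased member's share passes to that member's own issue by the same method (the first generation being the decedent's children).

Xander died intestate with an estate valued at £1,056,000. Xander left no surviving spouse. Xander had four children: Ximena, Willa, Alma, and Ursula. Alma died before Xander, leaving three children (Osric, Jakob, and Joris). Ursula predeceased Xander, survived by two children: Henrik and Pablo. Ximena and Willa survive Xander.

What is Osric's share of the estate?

The entire £1,056,000 passes to the descendants.
That amount (£1,056,000) is divided into 4 shares of £264,000: Ximena and Willa each take £264,000; Alma's £264,000 share passes to Alma's issue; Ursula's £264,000 share passes to Ursula's issue.
Alma's share (£264,000) is divided into 3 shares of £88,000: Osric, Jakob, and Joris each take £88,000.
Ursula's share (£264,000) is divided into 2 shares of £132,000: Henrik and Pablo each take £132,000.

Osric receives £88,000.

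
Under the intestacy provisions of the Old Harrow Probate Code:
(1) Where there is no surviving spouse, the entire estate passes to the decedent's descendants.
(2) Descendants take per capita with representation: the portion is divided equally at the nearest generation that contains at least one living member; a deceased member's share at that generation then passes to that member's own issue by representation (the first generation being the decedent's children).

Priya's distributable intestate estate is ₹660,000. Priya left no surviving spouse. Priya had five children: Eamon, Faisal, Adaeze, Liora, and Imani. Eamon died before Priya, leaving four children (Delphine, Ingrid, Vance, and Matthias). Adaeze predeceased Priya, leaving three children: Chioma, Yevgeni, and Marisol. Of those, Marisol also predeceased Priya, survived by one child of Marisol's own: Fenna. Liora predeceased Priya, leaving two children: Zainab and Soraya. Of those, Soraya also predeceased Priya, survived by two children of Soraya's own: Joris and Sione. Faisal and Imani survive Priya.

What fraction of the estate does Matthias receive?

The entire ₹660,000 passes to the descendants.
That amount (₹660,000) is divided into 5 shares of ₹132,000: Faisal and Imani each take ₹132,000; Eamon's ₹132,000 share passes to Eamon's issue; Adaeze's ₹132,000 share passes to Adaeze's issue; Liora's ₹132,000 share passes to Liora's issue.
Eamon's share (₹132,000) is divided into 4 shares of ₹33,000: Delphine, Ingrid, Vance, and Matthias each take ₹33,000.
Adaeze's share (₹132,000) is divided into 3 shares of ₹44,000: Chioma and Yevgeni each take ₹44,000; Marisol's ₹44,000 share passes to Marisol's issue.
Marisol's share (₹44,000) passes entirely to Fenna.
Liora's share (₹132,000) is divided into 2 shares of ₹66,000: Zainab takes ₹66,000; Soraya's ₹66,000 share passes to Soraya's issue.
Soraya's share (₹66,000) is divided into 2 shares of ₹33,000: Joris and Sione each take ₹33,000.

Matthias receives 1/20 of the estate.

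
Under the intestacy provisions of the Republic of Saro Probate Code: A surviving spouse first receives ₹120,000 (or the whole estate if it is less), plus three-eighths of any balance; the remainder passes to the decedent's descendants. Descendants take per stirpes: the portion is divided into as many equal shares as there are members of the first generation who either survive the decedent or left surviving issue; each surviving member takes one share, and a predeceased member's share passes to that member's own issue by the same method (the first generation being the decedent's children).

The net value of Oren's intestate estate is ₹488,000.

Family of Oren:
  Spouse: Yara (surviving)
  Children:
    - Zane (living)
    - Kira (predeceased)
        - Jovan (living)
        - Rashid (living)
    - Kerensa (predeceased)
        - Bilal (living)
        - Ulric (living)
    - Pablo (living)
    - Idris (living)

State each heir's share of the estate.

Yara first takes ₹120,000, leaving a balance of ₹368,000. Yara then takes three-eighths of the balance (₹138,000), for a total of ₹258,000. The remaining ₹230,000 passes to the descendants.
The descendants' portion (₹230,000) is divided into 5 shares of ₹46,000: Zane, Pablo, and Idris each take ₹46,000; Kira's ₹46,000 share passes to Kira's issue; Kerensa's ₹46,000 share passes to Kerensa's issue.
Kira's share (₹46,000) is divided into 2 shares of ₹23,000: Jovan and Rashid each take ₹23,000.
Kerensa's share (₹46,000) is divided into 2 shares of ₹23,000: Bilal and Ulric each take ₹23,000.

Yara: ₹258,000; Zane: ₹46,000; Jovan: ₹23,000; Rashid: ₹23,000; Bilal: ₹23,000; Ulric: ₹23,000; Pablo: ₹46,000; Idris: ₹46,000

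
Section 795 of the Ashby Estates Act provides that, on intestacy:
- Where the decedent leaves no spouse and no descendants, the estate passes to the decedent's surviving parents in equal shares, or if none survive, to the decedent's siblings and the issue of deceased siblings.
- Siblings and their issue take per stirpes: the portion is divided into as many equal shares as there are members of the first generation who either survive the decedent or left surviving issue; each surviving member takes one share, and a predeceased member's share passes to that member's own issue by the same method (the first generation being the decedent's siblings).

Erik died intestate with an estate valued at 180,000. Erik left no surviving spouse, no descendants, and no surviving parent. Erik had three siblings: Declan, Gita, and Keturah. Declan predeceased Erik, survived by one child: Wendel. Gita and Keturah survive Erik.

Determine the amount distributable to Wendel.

The entire 180,000 passes to the siblings and their issue.
That amount (180,000) is divided into 3 shares of 60,000: Gita and Keturah each take 60,000; Declan's 60,000 share passes to Declan's issue.
Declan's share (60,000) passes entirely to Wendel.

Wendel receives 60,000.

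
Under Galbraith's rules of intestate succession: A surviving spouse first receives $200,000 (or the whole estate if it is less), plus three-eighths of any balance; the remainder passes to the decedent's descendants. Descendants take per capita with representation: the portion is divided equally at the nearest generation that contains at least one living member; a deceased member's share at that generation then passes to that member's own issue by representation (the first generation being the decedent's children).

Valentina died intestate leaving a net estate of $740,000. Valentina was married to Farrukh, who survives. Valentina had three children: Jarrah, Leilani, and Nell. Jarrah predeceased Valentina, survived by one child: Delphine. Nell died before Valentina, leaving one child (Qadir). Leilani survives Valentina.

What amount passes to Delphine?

Farrukh first takes $200,000, leaving a balance of $540,000. Farrukh then takes three-eighths of the balance ($202,500), for a total of $402,500. The remaining $337,500 passes to the descendants.
The descendants' portion ($337,500) is divided into 3 shares of $112,500: Leilani takes $112,500; Jarrah's $112,500 share passes to Jarrah's issue; Nell's $112,500 share passes to Nell's issue.
Jarrah's share ($112,500) passes entirely to Delphine.
Nell's share ($112,500) passes entirely to Qadir.

Delphine receives $112,500.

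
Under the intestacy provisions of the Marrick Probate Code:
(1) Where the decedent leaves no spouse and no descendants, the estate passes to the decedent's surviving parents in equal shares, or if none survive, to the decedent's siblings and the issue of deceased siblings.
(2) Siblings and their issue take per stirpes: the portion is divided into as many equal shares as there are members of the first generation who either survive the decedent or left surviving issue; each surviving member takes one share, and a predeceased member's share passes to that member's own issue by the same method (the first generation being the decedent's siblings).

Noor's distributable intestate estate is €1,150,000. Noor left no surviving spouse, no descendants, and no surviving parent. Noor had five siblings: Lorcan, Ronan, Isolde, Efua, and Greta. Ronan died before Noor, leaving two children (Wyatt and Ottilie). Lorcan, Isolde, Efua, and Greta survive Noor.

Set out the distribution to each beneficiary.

Lorcan: €230,000; Wyatt: €115,000; Ottilie: €115,000; Isolde: €230,000; Efua: €230,000; Greta: €230,000

The entire €1,150,000 passes to the siblings and their issue.
That amount (€1,150,000) is divided into 5 shares of €230,000: Lorcan, Isolde, Efua, and Greta each take €230,000; Ronan's €230,000 share passes to Ronan's issue.
Ronan's share (€230,000) is divided into 2 shares of €115,000: Wyatt and Ottilie each take €115,000.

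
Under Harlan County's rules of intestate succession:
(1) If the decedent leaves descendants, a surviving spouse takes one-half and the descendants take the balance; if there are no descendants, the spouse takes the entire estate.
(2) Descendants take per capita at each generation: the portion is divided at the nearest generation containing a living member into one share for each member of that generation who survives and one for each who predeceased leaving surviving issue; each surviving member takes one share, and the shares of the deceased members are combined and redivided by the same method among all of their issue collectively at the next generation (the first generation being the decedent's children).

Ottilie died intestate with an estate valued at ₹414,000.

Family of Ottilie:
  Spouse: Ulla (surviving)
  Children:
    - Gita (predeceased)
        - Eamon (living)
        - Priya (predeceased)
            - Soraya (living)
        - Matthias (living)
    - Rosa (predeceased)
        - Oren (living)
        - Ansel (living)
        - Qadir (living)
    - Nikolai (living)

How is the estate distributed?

Ulla takes one-half of ₹414,000 = ₹207,000. The remaining ₹207,000 passes to the descendants.
The descendants' portion (₹207,000) is divided at the children's generation into 3 shares of ₹69,000. Nikolai takes ₹69,000. The 2 shares of the deceased (Gita and Rosa) are combined into a pool of ₹138,000.
That pool (₹138,000) is divided at the grandchildren's generation into 6 shares of ₹23,000. Eamon, Matthias, Oren, Ansel, and Qadir each take ₹23,000. The remaining share for the deceased Priya (₹23,000) is carried to the next generation.
That pool (₹23,000) passes entirely to Soraya, the sole taker at the great-grandchildren's generation.

Ulla: ₹207,000; Eamon: ₹23,000; Soraya: ₹23,000; Matthias: ₹23,000; Oren: ₹23,000; Ansel: ₹23,000; Qadir: ₹23,000; Nikolai: ₹69,000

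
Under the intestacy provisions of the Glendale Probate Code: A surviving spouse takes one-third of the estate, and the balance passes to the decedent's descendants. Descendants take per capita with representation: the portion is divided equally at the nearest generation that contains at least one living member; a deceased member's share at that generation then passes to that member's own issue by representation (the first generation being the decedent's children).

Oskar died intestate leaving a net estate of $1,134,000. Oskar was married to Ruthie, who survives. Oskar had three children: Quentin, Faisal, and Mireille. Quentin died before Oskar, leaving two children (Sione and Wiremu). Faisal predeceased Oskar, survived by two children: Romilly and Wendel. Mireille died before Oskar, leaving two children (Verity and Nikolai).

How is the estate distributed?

Ruthie takes one-third of $1,134,000 = $378,000. The remaining $756,000 passes to the descendants.
No child survives, so the initial division is made at the grandchildren's generation.
The descendants' portion ($756,000) is divided into 6 shares of $126,000: Sione, Wiremu, Romilly, Wendel, Verity, and Nikolai each take $126,000.

Ruthie: $378,000; Sione: $126,000; Wiremu: $126,000; Romilly: $126,000; Wendel: $126,000; Verity: $126,000; Nikolai: $126,000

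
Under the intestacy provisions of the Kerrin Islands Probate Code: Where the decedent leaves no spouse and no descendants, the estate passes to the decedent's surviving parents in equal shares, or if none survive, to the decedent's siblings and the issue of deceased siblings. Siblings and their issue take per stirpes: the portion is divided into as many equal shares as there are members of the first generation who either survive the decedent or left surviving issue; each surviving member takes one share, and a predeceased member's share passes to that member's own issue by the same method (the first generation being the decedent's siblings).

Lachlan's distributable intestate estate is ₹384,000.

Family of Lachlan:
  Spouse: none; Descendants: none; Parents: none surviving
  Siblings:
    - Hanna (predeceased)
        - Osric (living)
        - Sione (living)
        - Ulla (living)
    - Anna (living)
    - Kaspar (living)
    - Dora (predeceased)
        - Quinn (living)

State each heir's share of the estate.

The entire ₹384,000 passes to the siblings and their issue.
That amount (₹384,000) is divided into 4 shares of ₹96,000: Anna and Kaspar each take ₹96,000; Hanna's ₹96,000 share passes to Hanna's issue; Dora's ₹96,000 share passes to Dora's issue.
Hanna's share (₹96,000) is divided into 3 shares of ₹32,000: Osric, Sione, and Ulla each take ₹32,000.
Dora's share (₹96,000) passes entirely to Quinn.

Osric: ₹32,000; Sione: ₹32,000; Ulla: ₹32,000; Anna: ₹96,000; Kaspar: ₹96,000; Quinn: ₹96,000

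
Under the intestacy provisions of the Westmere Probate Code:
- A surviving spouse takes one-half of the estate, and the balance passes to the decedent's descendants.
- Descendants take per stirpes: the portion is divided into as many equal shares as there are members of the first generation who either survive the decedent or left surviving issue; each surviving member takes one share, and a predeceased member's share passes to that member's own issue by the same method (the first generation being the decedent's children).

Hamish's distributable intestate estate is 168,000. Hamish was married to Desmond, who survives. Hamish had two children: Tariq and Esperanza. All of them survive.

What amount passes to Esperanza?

Desmond takes one-half of 168,000 = 84,000. The remaining 84,000 passes to the descendants.
The descendants' portion (84,000) is divided into 2 shares of 42,000: Tariq and Esperanza each take 42,000.

Esperanza receives 42,000.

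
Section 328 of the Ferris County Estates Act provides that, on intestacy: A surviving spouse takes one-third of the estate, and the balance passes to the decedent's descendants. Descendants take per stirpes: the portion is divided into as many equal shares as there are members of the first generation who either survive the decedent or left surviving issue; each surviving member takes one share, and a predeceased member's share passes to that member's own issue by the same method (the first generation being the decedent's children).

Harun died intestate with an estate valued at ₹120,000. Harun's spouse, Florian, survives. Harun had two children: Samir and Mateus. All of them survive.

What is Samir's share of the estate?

Florian takes one-third of ₹120,000 = ₹40,000. The remaining ₹80,000 passes to the descendants.
The descendants' portion (₹80,000) is divided into 2 shares of ₹40,000: Samir and Mateus each take ₹40,000.

Samir receives ₹40,000.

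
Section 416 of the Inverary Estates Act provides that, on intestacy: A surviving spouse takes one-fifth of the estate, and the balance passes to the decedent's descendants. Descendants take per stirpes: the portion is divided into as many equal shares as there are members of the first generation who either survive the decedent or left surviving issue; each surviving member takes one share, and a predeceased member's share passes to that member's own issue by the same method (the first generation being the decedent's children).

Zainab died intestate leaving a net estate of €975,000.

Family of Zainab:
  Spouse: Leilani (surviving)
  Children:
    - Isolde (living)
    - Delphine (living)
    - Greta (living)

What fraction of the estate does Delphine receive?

Leilani takes one-fifth of €975,000 = €195,000. The remaining €780,000 passes to the descendants.
The descendants' portion (€780,000) is divided into 3 shares of €260,000: Isolde, Delphine, and Greta each take €260,000.

Delphine receives 4/15 of the estate.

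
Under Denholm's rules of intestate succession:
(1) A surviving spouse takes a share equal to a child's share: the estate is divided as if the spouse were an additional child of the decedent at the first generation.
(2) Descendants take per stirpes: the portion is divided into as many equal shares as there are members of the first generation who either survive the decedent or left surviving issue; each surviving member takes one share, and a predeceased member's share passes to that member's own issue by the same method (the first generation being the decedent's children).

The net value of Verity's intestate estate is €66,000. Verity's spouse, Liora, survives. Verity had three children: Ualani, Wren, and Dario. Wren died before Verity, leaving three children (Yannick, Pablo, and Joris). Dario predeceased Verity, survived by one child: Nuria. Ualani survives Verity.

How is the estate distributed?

The spouse counts as an additional share at the children's level, so there are 4 primary shares of €16,500. Liora takes one such share (€16,500).
The children's combined portion (€49,500) is divided into 3 shares of €16,500: Ualani takes €16,500; Wren's €16,500 share passes to Wren's issue; Dario's €16,500 share passes to Dario's issue.
Wren's share (€16,500) is divided into 3 shares of €5,500: Yannick, Pablo, and Joris each take €5,500.
Dario's share (€16,500) passes entirely to Nuria.

Liora: €16,500; Ualani: €16,500; Yannick: €5,500; Pablo: €5,500; Joris: €5,500; Nuria: €16,500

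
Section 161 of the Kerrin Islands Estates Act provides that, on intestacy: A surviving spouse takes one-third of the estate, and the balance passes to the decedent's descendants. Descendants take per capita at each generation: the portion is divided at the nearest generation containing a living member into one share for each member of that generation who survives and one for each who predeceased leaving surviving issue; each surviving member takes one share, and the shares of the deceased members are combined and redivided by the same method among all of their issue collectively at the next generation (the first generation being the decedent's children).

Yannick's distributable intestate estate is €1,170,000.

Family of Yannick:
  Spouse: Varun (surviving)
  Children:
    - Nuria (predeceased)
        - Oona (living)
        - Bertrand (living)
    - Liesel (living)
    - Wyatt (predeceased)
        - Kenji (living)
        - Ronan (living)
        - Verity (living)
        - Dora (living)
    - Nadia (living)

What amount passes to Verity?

Verity receives €65,000.

Varun takes one-third of €1,170,000 = €390,000. The remaining €780,000 passes to the descendants.
The descendants' portion (€780,000) is divided at the children's generation into 4 shares of €195,000. Liesel and Nadia each take €195,000. The 2 shares of the deceased (Nuria and Wyatt) are combined into a pool of €390,000.
That pool (€390,000) is divided at the grandchildren's generation equally among Oona, Bertrand, Kenji, Ronan, Verity, and Dora: €65,000 each.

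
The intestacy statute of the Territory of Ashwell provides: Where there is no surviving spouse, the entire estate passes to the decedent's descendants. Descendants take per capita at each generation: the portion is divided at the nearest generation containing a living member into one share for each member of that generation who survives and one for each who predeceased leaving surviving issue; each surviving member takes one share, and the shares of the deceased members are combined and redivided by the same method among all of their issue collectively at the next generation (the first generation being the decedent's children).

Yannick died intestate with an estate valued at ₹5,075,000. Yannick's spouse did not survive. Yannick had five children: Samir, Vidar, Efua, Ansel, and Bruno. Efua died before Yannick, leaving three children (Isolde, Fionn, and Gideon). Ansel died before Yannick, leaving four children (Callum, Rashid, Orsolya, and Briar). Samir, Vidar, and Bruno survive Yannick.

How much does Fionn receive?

The entire ₹5,075,000 passes to the descendants.
That amount (₹5,075,000) is divided at the children's generation into 5 shares of ₹1,015,000. Samir, Vidar, and Bruno each take ₹1,015,000. The 2 shares of the deceased (Efua and Ansel) are combined into a pool of ₹2,030,000.
That pool (₹2,030,000) is divided at the grandchildren's generation equally among Isolde, Fionn, Gideon, Callum, Rashid, Orsolya, and Briar: ₹290,000 each.

Fionn receives ₹290,000.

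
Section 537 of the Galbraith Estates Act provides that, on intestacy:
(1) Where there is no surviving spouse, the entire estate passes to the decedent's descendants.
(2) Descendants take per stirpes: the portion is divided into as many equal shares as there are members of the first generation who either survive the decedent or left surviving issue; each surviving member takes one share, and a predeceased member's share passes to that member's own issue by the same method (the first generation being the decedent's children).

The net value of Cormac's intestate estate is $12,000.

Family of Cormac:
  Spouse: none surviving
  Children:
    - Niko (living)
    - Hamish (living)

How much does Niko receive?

Niko receives $6,000.

The entire $12,000 passes to the descendants.
That amount ($12,000) is divided into 2 shares of $6,000: Niko and Hamish each take $6,000.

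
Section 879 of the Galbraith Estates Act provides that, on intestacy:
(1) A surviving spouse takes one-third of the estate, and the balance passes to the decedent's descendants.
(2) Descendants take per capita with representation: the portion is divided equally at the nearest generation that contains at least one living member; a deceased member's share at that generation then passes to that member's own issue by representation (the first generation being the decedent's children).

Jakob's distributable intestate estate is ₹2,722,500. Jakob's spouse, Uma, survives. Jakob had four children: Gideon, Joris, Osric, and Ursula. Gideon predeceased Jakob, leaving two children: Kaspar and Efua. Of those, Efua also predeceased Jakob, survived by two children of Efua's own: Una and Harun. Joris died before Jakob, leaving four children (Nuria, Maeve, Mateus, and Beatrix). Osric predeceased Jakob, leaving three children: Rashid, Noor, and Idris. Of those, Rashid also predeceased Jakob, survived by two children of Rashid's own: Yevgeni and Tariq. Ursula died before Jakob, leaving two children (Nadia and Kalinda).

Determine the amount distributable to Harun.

Harun receives ₹82,500.

Uma takes one-third of ₹2,722,500 = ₹907,500. The remaining ₹1,815,000 passes to the descendants.
No child survives, so the initial division is made at the grandchildren's generation.
The descendants' portion (₹1,815,000) is divided into 11 shares of ₹165,000: Kaspar, Nuria, Maeve, Mateus, Beatrix, Noor, Idris, Nadia, and Kalinda each take ₹165,000; Efua's ₹165,000 share passes to Efua's issue; Rashid's ₹165,000 share passes to Rashid's issue.
Efua's share (₹165,000) is divided into 2 shares of ₹82,500: Una and Harun each take ₹82,500.
Rashid's share (₹165,000) is divided into 2 shares of ₹82,500: Yevgeni and Tariq each take ₹82,500.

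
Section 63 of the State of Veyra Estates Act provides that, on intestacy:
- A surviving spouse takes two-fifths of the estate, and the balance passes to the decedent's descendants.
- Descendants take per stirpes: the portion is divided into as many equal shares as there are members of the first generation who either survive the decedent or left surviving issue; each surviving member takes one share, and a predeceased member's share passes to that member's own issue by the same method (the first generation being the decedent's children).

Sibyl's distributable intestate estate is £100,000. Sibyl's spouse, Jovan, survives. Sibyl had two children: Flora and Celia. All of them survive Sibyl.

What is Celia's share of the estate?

Celia receives £30,000.

Jovan takes two-fifths of £100,000 = £40,000. The remaining £60,000 passes to the descendants.
The descendants' portion (£60,000) is divided into 2 shares of £30,000: Flora and Celia each take £30,000.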